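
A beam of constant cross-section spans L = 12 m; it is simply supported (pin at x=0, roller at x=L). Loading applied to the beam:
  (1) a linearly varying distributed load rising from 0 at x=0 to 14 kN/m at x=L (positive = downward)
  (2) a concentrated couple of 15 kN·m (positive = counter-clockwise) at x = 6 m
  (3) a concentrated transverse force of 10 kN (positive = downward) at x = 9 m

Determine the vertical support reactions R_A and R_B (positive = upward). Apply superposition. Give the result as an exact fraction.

R_A = 127/4 kN, R_B = 249/4 kN

Load 1 — triangular load w₀=14 kN/m (0→w₀ over full span):
  R_A = w₀L/6 = 14·12/6 = 28 kN
  R_B = w₀L/3 = 14·12/3 = 56 kN
Load 2 — applied couple M₀=15 kN·m at a=6 m (b=L-a=6):
  R_A = M₀/L = 15/12 = 5/4 kN
  R_B = -M₀/L = -15/12 = -5/4 kN
Load 3 — point force P=10 kN at a=9 m (b=L-a=3):
  R_A = Pb/L = 10·3/12 = 5/2 kN
  R_B = Pa/L = 10·9/12 = 15/2 kN
Superposition: R_A = 127/4 kN, R_B = 249/4 kN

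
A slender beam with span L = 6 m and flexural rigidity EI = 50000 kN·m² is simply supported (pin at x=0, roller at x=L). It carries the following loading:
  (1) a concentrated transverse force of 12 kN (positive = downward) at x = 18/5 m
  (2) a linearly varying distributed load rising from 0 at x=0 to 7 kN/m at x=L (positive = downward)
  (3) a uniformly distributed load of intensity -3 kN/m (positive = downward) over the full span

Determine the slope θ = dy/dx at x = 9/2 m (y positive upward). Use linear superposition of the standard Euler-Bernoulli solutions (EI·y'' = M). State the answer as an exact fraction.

θ(9/2) = 720861/1600000000 rad

Load 1 — point force P=12 kN at a=18/5 m (b=L-a=12/5):
  θ_1 = -Pa(2L²-6Lx+3x²+a²)/(6LEI)  [x>a] = -12·(18/5)·(2·6²-6·6·(9/2)+3·(9/2)²+(18/5)²)/(6·6·50000) = 4887/12500000 rad
Load 2 — triangular load w₀=7 kN/m (0→w₀ over full span):
  θ_2 = -w₀(7L⁴-30L²x²+15x⁴)/(360LEI) = -7·(7·6⁴-30·6²·(9/2)²+15·(9/2)⁴)/(360·6·50000) = 27573/64000000 rad
Load 3 — uniform load w=-3 kN/m over full span:
  θ_3 = -w(L³-6Lx²+4x³)/(24EI) = -(-3)·(6³-6·6·(9/2)²+4·(9/2)³)/(24·50000) = -297/800000 rad
Superposition: θ = Σ θ_i = 720861/1600000000 rad ≈ 0.000451 rad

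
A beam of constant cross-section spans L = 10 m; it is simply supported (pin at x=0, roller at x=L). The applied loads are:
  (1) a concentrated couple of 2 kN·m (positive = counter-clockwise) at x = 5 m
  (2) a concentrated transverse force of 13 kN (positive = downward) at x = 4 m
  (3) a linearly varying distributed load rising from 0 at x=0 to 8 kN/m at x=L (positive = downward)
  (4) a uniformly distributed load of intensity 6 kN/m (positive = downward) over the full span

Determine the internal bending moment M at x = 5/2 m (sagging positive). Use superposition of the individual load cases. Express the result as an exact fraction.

M(5/2) = 215/2 kN·m

Load 1 — applied couple M₀=2 kN·m at a=5 m (b=L-a=5):
  M_1 = M₀x/L  [x≤a] = 2·(5/2)/10 = 1/2 kN·m
Load 2 — point force P=13 kN at a=4 m (b=L-a=6):
  M_2 = Pbx/L  [x≤a] = 13·6·(5/2)/10 = 39/2 kN·m
Load 3 — triangular load w₀=8 kN/m (0→w₀ over full span):
  M_3 = w₀Lx/6 - w₀x³/(6L) = 8·10·(5/2)/6 - 8·(5/2)³/(6·10) = 125/4 kN·m
Load 4 — uniform load w=6 kN/m over full span:
  M_4 = wx(L-x)/2 = 6·(5/2)·(10-(5/2))/2 = 225/4 kN·m
Superposition: M = Σ M_i = 215/2 kN·m ≈ 107.500000 kN·m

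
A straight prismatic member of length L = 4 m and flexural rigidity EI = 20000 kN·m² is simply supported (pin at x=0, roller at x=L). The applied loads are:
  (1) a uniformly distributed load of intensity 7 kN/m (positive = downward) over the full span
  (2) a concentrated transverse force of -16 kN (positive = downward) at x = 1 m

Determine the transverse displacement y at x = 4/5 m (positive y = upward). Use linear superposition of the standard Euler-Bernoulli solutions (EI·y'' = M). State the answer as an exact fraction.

Load 1 — uniform load w=7 kN/m over full span:
  y_1 = -wx(L³-2Lx²+x³)/(24EI) = -7·(4/5)·(4³-2·4·(4/5)²+(4/5)³)/(24·20000) = -812/1171875 m
Load 2 — point force P=-16 kN at a=1 m (b=L-a=3):
  y_2 = -Pbx(L²-b²-x²)/(6LEI)  [x≤a] = -(-16)·3·(4/5)·(4²-3²-(4/5)²)/(6·4·20000) = 159/312500 m
Superposition: y = Σ y_i = -863/4687500 m ≈ -0.000184 m

y(4/5) = -863/4687500 m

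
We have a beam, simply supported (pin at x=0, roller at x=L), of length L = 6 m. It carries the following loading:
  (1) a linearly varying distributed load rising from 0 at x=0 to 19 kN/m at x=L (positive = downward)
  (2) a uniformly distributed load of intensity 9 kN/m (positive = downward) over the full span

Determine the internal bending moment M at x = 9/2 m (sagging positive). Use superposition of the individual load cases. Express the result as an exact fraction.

Load 1 — triangular load w₀=19 kN/m (0→w₀ over full span):
  M_1 = w₀Lx/6 - w₀x³/(6L) = 19·6·(9/2)/6 - 19·(9/2)³/(6·6) = 1197/32 kN·m
Load 2 — uniform load w=9 kN/m over full span:
  M_2 = wx(L-x)/2 = 9·(9/2)·(6-(9/2))/2 = 243/8 kN·m
Superposition: M = Σ M_i = 2169/32 kN·m ≈ 67.781250 kN·m

M(9/2) = 2169/32 kN·m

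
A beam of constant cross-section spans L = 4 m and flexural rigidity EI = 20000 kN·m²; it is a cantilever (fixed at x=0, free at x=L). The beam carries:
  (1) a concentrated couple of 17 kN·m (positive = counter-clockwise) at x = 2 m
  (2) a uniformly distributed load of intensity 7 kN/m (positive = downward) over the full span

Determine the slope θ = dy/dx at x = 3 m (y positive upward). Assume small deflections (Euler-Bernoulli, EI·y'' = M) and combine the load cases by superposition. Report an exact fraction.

Load 1 — applied couple M₀=17 kN·m at a=2 m (b=L-a=2):
  θ_1 = M₀a/EI  [x>a] = 17·2/20000 = 17/10000 rad
Load 2 — uniform load w=7 kN/m over full span:
  θ_2 = -wx(x²-3Lx+3L²)/(6EI) = -7·3·(3²-3·4·3+3·4²)/(6·20000) = -147/40000 rad
Superposition: θ = Σ θ_i = -79/40000 rad ≈ -0.001975 rad

θ(3) = -79/40000 rad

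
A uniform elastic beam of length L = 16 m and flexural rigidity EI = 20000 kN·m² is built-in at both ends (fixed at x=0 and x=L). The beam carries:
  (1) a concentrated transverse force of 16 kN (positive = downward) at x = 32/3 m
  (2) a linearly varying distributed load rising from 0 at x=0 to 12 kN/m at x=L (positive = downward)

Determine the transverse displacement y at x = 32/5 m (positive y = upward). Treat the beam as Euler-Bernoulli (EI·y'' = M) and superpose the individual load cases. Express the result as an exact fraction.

Load 1 — point force P=16 kN at a=32/3 m (b=L-a=16/3):
  y_1 = -Pb²x²(3aL-(3a+b)x)/(6L³EI)  [x≤a] = -16·(16/3)²·(32/5)²·(3·(32/3)·16-(3·(32/3)+(16/3))·(32/5))/(6·16³·20000) = -65536/6328125 m
Load 2 — triangular load w₀=12 kN/m (0→w₀ over full span):
  y_2 = -w₀x²(L-x)²(x+2L)/(120LEI) = -12·(32/5)²·(16-(32/5))²·((32/5)+2·16)/(120·16·20000) = -442368/9765625 m
Superposition: y = Σ y_i = -44023808/791015625 m ≈ -0.055655 m

y(32/5) = -44023808/791015625 m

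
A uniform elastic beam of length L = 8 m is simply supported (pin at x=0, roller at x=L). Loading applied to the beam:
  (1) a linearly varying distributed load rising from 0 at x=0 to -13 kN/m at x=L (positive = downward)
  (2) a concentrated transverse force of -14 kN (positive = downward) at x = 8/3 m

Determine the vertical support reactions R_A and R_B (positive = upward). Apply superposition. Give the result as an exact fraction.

R_A = -80/3 kN, R_B = -118/3 kN

Load 1 — triangular load w₀=-13 kN/m (0→w₀ over full span):
  R_A = w₀L/6 = (-13)·8/6 = -52/3 kN
  R_B = w₀L/3 = (-13)·8/3 = -104/3 kN
Load 2 — point force P=-14 kN at a=8/3 m (b=L-a=16/3):
  R_A = Pb/L = (-14)·(16/3)/8 = -28/3 kN
  R_B = Pa/L = (-14)·(8/3)/8 = -14/3 kN
Superposition: R_A = -80/3 kN, R_B = -118/3 kN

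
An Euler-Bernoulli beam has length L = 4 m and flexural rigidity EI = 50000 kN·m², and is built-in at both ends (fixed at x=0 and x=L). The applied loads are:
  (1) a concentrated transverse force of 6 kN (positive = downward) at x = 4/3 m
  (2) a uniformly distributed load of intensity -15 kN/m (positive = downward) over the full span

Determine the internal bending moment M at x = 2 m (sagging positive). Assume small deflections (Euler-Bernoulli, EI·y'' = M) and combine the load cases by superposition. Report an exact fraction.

Load 1 — point force P=6 kN at a=4/3 m (b=L-a=8/3):
  M_1 = Pa²(a+3b)(L-x)/L³ - Pa²b/L²  [x>a] = 6·(4/3)²·((4/3)+3·(8/3))·(4-2)/4³ - 6·(4/3)²·(8/3)/4² = 4/3 kN·m
Load 2 — uniform load w=-15 kN/m over full span:
  M_2 = wLx/2 - wL²/12 - wx²/2 = (-15)·4·2/2 - (-15)·4²/12 - (-15)·2²/2 = -10 kN·m
Superposition: M = Σ M_i = -26/3 kN·m ≈ -8.666667 kN·m

M(2) = -26/3 kN·m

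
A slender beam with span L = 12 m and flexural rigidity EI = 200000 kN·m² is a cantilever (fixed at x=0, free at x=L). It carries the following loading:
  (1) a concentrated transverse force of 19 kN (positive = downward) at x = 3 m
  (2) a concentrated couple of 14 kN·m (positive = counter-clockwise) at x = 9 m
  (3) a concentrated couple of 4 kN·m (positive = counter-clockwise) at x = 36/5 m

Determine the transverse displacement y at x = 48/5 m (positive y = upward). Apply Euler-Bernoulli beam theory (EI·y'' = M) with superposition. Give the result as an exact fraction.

Load 1 — point force P=19 kN at a=3 m (b=L-a=9):
  y_1 = -Pa²(3x-a)/(6EI)  [x>a] = -19·3²·(3·(48/5)-3)/(6·200000) = -7353/2000000 m
Load 2 — applied couple M₀=14 kN·m at a=9 m (b=L-a=3):
  y_2 = M₀a(2x-a)/(2EI)  [x>a] = 14·9·(2·(48/5)-9)/(2·200000) = 3213/1000000 m
Load 3 — applied couple M₀=4 kN·m at a=36/5 m (b=L-a=24/5):
  y_3 = M₀a(2x-a)/(2EI)  [x>a] = 4·(36/5)·(2·(48/5)-(36/5))/(2·200000) = 27/31250 m
Superposition: y = Σ y_i = 801/2000000 m ≈ 0.000400 m

y(48/5) = 801/2000000 m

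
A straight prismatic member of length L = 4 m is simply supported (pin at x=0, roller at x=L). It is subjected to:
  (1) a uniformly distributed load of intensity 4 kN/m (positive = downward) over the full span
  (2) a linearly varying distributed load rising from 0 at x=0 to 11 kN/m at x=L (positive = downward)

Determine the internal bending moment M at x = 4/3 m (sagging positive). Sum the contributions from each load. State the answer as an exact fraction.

M(4/3) = 1280/81 kN·m

Load 1 — uniform load w=4 kN/m over full span:
  M_1 = wx(L-x)/2 = 4·(4/3)·(4-(4/3))/2 = 64/9 kN·m
Load 2 — triangular load w₀=11 kN/m (0→w₀ over full span):
  M_2 = w₀Lx/6 - w₀x³/(6L) = 11·4·(4/3)/6 - 11·(4/3)³/(6·4) = 704/81 kN·m
Superposition: M = Σ M_i = 1280/81 kN·m ≈ 15.802469 kN·m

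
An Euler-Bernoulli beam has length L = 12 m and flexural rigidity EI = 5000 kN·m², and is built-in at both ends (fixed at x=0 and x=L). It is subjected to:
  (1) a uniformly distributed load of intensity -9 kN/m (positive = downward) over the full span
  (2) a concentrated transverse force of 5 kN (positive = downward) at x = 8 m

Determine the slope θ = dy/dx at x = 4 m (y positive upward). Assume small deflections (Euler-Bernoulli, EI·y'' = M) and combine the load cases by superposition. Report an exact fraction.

θ(4) = 299/16875 rad

Load 1 — uniform load w=-9 kN/m over full span:
  θ_1 = -wx(L-x)(L-2x)/(12EI) = -(-9)·4·(12-4)·(12-2·4)/(12·5000) = 12/625 rad
Load 2 — point force P=5 kN at a=8 m (b=L-a=4):
  θ_2 = -Pb²x(2aL-(3a+b)x)/(2L³EI)  [x≤a] = -5·4²·4·(2·8·12-(3·8+4)·4)/(2·12³·5000) = -1/675 rad
Superposition: θ = Σ θ_i = 299/16875 rad ≈ 0.017719 rad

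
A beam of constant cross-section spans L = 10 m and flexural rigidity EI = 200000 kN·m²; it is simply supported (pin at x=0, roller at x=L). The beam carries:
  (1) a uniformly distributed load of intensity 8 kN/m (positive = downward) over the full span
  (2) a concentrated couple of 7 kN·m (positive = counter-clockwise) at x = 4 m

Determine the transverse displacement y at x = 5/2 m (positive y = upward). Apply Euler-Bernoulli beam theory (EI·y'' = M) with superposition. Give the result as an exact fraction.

Load 1 — uniform load w=8 kN/m over full span:
  y_1 = -wx(L³-2Lx²+x³)/(24EI) = -8·(5/2)·(10³-2·10·(5/2)²+(5/2)³)/(24·200000) = -19/5120 m
Load 2 — applied couple M₀=7 kN·m at a=4 m (b=L-a=6):
  y_2 = (M₀x³/(6L)+C₁x)/EI  [x≤a] with C₁=M₀(3b²-L²)/(6L)=14/15 = (7·(5/2)³/(6·10)+(14/15)·(5/2))/200000 = 133/6400000 m
Superposition: y = Σ y_i = -23617/6400000 m ≈ -0.003690 m

y(5/2) = -23617/6400000 m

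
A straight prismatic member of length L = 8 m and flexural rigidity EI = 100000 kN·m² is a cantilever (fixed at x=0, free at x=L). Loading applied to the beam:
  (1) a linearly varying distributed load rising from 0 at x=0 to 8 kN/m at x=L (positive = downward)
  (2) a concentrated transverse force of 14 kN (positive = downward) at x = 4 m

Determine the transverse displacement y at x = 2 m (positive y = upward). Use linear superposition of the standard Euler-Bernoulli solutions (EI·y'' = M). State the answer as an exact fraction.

Load 1 — triangular load w₀=8 kN/m (0→w₀ over full span):
  y_1 = (w₀Lx³/12-w₀L²x²/6-w₀x⁵/(120L))/EI = (8·8·2³/12-8·8²·2²/6-8·2⁵/(120·8))/100000 = -1121/375000 m
Load 2 — point force P=14 kN at a=4 m (b=L-a=4):
  y_2 = -Px²(3a-x)/(6EI)  [x≤a] = -14·2²·(3·4-2)/(6·100000) = -7/7500 m
Superposition: y = Σ y_i = -1471/375000 m ≈ -0.003923 m

y(2) = -1471/375000 m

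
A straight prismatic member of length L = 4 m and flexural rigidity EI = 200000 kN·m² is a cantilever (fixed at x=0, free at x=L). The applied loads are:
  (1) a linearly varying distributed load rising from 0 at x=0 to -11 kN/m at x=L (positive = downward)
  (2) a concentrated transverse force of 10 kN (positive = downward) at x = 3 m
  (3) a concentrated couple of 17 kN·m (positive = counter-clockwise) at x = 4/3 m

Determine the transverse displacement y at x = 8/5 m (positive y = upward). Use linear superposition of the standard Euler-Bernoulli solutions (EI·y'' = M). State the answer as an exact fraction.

Load 1 — triangular load w₀=-11 kN/m (0→w₀ over full span):
  y_1 = (w₀Lx³/12-w₀L²x²/6-w₀x⁵/(120L))/EI = ((-11)·4·(8/5)³/12-(-11)·4²·(8/5)²/6-(-11)·(8/5)⁵/(120·4))/200000 = 44176/146484375 m
Load 2 — point force P=10 kN at a=3 m (b=L-a=1):
  y_2 = -Px²(3a-x)/(6EI)  [x≤a] = -10·(8/5)²·(3·3-(8/5))/(6·200000) = -37/234375 m
Load 3 — applied couple M₀=17 kN·m at a=4/3 m (b=L-a=8/3):
  y_3 = M₀a(2x-a)/(2EI)  [x>a] = 17·(4/3)·(2·(8/5)-(4/3))/(2·200000) = 119/1125000 m
Superposition: y = Σ y_i = 877099/3515625000 m ≈ 0.000249 m

y(8/5) = 877099/3515625000 m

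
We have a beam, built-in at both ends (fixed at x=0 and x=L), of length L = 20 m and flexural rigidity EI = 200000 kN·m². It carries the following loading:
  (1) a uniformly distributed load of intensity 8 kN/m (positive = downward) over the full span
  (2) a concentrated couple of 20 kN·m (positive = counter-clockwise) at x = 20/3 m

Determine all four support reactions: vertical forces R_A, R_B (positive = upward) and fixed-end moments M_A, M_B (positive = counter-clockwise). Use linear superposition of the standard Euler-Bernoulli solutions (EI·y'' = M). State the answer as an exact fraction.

R_A = 244/3 kN, M_A = 800/3 kN·m, R_B = 236/3 kN, M_B = -260 kN·m

Load 1 — uniform load w=8 kN/m over full span:
  R_A = wL/2 = 8·20/2 = 80 kN
  M_A = wL²/12 = 8·20²/12 = 800/3 kN·m
  R_B = wL/2 = 8·20/2 = 80 kN
  M_B = -wL²/12 = -8·20²/12 = -800/3 kN·m
Load 2 — applied couple M₀=20 kN·m at a=20/3 m (b=L-a=40/3):
  R_A = 6M₀ab/L³ = 6·20·(20/3)·(40/3)/20³ = 4/3 kN
  M_A = M₀b(2a-b)/L² = 20·(40/3)·(2·(20/3)-(40/3))/20² = 0 kN·m
  R_B = -6M₀ab/L³ = -6·20·(20/3)·(40/3)/20³ = -4/3 kN
  M_B = M₀a(2b-a)/L² = 20·(20/3)·(2·(40/3)-(20/3))/20² = 20/3 kN·m
Superposition: R_A = 244/3 kN, M_A = 800/3 kN·m, R_B = 236/3 kN, M_B = -260 kN·m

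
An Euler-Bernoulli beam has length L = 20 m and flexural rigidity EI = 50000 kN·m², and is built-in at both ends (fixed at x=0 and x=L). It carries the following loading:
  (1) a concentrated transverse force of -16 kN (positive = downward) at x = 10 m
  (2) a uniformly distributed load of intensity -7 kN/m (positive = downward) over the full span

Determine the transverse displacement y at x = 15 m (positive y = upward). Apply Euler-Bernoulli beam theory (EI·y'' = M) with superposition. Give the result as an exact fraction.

y(15) = 379/9600 m

Load 1 — point force P=-16 kN at a=10 m (b=L-a=10):
  y_1 = -Pa²(L-x)²(3bL-(3b+a)(L-x))/(6L³EI)  [x>a] = -(-16)·10²·(20-15)²·(3·10·20-(3·10+10)·(20-15))/(6·20³·50000) = 1/150 m
Load 2 — uniform load w=-7 kN/m over full span:
  y_2 = -wx²(L-x)²/(24EI) = -(-7)·15²·(20-15)²/(24·50000) = 21/640 m
Superposition: y = Σ y_i = 379/9600 m ≈ 0.039479 m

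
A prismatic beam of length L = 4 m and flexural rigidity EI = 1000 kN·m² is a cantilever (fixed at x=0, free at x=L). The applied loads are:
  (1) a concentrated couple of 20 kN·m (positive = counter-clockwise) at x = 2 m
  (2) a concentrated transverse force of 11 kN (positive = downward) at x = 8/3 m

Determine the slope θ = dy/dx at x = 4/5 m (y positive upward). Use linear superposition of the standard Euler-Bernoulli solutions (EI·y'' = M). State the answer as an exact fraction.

Load 1 — applied couple M₀=20 kN·m at a=2 m (b=L-a=2):
  θ_1 = M₀x/EI  [x≤a] = 20·(4/5)/1000 = 2/125 rad
Load 2 — point force P=11 kN at a=8/3 m (b=L-a=4/3):
  θ_2 = -Px(2a-x)/(2EI)  [x≤a] = -11·(4/5)·(2·(8/3)-(4/5))/(2·1000) = -187/9375 rad
Superposition: θ = Σ θ_i = -37/9375 rad ≈ -0.003947 rad

θ(4/5) = -37/9375 rad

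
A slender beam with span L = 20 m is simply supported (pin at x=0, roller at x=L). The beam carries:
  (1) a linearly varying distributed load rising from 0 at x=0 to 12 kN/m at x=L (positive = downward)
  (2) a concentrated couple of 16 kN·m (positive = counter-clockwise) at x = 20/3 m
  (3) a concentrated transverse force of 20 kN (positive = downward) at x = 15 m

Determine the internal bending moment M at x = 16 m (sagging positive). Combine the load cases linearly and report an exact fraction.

Load 1 — triangular load w₀=12 kN/m (0→w₀ over full span):
  M_1 = w₀Lx/6 - w₀x³/(6L) = 12·20·16/6 - 12·16³/(6·20) = 1152/5 kN·m
Load 2 — applied couple M₀=16 kN·m at a=20/3 m (b=L-a=40/3):
  M_2 = M₀x/L - M₀  [x>a] = 16·16/20 - 16 = -16/5 kN·m
Load 3 — point force P=20 kN at a=15 m (b=L-a=5):
  M_3 = Pa(L-x)/L  [x>a] = 20·15·(20-16)/20 = 60 kN·m
Superposition: M = Σ M_i = 1436/5 kN·m ≈ 287.200000 kN·m

M(16) = 1436/5 kN·m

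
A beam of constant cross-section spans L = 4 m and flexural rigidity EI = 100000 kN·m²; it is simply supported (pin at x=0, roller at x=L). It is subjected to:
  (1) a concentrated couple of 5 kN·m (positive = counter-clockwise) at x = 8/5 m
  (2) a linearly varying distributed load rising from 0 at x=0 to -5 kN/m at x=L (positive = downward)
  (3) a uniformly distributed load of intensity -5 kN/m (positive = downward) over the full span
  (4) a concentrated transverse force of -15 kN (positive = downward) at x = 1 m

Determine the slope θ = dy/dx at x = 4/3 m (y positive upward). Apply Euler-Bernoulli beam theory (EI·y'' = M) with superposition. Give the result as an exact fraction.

Load 1 — applied couple M₀=5 kN·m at a=8/5 m (b=L-a=12/5):
  θ_1 = (M₀x²/(2L)+C₁)/EI  [x≤a] with C₁=M₀(3b²-L²)/(6L)=4/15 = (5·(4/3)²/(2·4)+(4/15))/100000 = 31/2250000 rad
Load 2 — triangular load w₀=-5 kN/m (0→w₀ over full span):
  θ_2 = -w₀(7L⁴-30L²x²+15x⁴)/(360LEI) = -(-5)·(7·4⁴-30·4²·(4/3)²+15·(4/3)⁴)/(360·4·100000) = 26/759375 rad
Load 3 — uniform load w=-5 kN/m over full span:
  θ_3 = -w(L³-6Lx²+4x³)/(24EI) = -(-5)·(4³-6·4·(4/3)²+4·(4/3)³)/(24·100000) = 13/202500 rad
Load 4 — point force P=-15 kN at a=1 m (b=L-a=3):
  θ_4 = -Pa(2L²-6Lx+3x²+a²)/(6LEI)  [x>a] = -(-15)·1·(2·4²-6·4·(4/3)+3·(4/3)²+1²)/(6·4·100000) = 19/480000 rad
Superposition: θ = Σ θ_i = 147547/972000000 rad ≈ 0.000152 rad

θ(4/3) = 147547/972000000 rad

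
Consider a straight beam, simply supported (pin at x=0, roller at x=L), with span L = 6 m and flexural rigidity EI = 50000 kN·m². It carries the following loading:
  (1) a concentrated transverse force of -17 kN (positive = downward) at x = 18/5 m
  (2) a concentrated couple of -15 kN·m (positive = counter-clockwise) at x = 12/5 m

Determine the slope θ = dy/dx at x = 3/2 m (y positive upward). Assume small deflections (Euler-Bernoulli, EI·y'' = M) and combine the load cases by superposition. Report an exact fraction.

θ(3/2) = 45219/100000000 rad

Load 1 — point force P=-17 kN at a=18/5 m (b=L-a=12/5):
  θ_1 = -Pb(L²-b²-3x²)/(6LEI)  [x≤a] = -(-17)·(12/5)·(6²-(12/5)²-3·(3/2)²)/(6·6·50000) = 13311/25000000 rad
Load 2 — applied couple M₀=-15 kN·m at a=12/5 m (b=L-a=18/5):
  θ_2 = (M₀x²/(2L)+C₁)/EI  [x≤a] with C₁=M₀(3b²-L²)/(6L)=-6/5 = ((-15)·(3/2)²/(2·6)+(-6/5))/50000 = -321/4000000 rad
Superposition: θ = Σ θ_i = 45219/100000000 rad ≈ 0.000452 rad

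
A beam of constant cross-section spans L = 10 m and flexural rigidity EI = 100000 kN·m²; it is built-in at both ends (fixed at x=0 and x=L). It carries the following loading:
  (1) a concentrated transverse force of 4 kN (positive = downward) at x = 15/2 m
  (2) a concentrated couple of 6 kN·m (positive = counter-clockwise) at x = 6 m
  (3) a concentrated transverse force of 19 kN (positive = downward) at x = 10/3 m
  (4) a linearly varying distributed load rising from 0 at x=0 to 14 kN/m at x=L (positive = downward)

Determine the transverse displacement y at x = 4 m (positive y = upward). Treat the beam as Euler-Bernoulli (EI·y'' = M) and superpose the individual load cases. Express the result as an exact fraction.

Load 1 — point force P=4 kN at a=15/2 m (b=L-a=5/2):
  y_1 = -Pb²x²(3aL-(3a+b)x)/(6L³EI)  [x≤a] = -4·(5/2)²·4²·(3·(15/2)·10-(3·(15/2)+(5/2))·4)/(6·10³·100000) = -1/12000 m
Load 2 — applied couple M₀=6 kN·m at a=6 m (b=L-a=4):
  y_2 = (R_Ax³/6 - M_Ax²/2)/EI  [x≤a] with R_A=108/125, M_A=48/25 = ((108/125)·4³/6 - (48/25)·4²/2)/100000 = -24/390625 m
Load 3 — point force P=19 kN at a=10/3 m (b=L-a=20/3):
  y_3 = -Pa²(L-x)²(3bL-(3b+a)(L-x))/(6L³EI)  [x>a] = -19·(10/3)²·(10-4)²·(3·(20/3)·10-(3·(20/3)+(10/3))·(10-4))/(6·10³·100000) = -19/25000 m
Load 4 — triangular load w₀=14 kN/m (0→w₀ over full span):
  y_4 = -w₀x²(L-x)²(x+2L)/(120LEI) = -14·4²·(10-4)²·(4+2·10)/(120·10·100000) = -126/78125 m
Superposition: y = Σ y_i = -94409/37500000 m ≈ -0.002518 m

y(4) = -94409/37500000 m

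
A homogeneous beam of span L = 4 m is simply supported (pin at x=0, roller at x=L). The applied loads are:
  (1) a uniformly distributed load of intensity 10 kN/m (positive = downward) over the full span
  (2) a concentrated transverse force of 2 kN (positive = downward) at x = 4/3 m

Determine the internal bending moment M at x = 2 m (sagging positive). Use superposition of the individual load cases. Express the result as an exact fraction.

Load 1 — uniform load w=10 kN/m over full span:
  M_1 = wx(L-x)/2 = 10·2·(4-2)/2 = 20 kN·m
Load 2 — point force P=2 kN at a=4/3 m (b=L-a=8/3):
  M_2 = Pa(L-x)/L  [x>a] = 2·(4/3)·(4-2)/4 = 4/3 kN·m
Superposition: M = Σ M_i = 64/3 kN·m ≈ 21.333333 kN·m

M(2) = 64/3 kN·m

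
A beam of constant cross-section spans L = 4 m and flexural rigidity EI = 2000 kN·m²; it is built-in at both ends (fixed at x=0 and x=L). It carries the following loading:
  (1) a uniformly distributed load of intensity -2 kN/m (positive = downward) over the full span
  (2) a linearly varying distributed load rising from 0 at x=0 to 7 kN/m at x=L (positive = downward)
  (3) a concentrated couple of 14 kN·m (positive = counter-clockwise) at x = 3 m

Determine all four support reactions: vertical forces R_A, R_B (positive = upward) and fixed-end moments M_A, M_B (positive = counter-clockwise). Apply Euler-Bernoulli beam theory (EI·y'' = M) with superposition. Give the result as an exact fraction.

Load 1 — uniform load w=-2 kN/m over full span:
  R_A = wL/2 = (-2)·4/2 = -4 kN
  M_A = wL²/12 = (-2)·4²/12 = -8/3 kN·m
  R_B = wL/2 = (-2)·4/2 = -4 kN
  M_B = -wL²/12 = -(-2)·4²/12 = 8/3 kN·m
Load 2 — triangular load w₀=7 kN/m (0→w₀ over full span):
  R_A = 3w₀L/20 = 3·7·4/20 = 21/5 kN
  M_A = w₀L²/30 = 7·4²/30 = 56/15 kN·m
  R_B = 7w₀L/20 = 7·7·4/20 = 49/5 kN
  M_B = -w₀L²/20 = -7·4²/20 = -28/5 kN·m
Load 3 — applied couple M₀=14 kN·m at a=3 m (b=L-a=1):
  R_A = 6M₀ab/L³ = 6·14·3·1/4³ = 63/16 kN
  M_A = M₀b(2a-b)/L² = 14·1·(2·3-1)/4² = 35/8 kN·m
  R_B = -6M₀ab/L³ = -6·14·3·1/4³ = -63/16 kN
  M_B = M₀a(2b-a)/L² = 14·3·(2·1-3)/4² = -21/8 kN·m
Superposition: R_A = 331/80 kN, M_A = 653/120 kN·m, R_B = 149/80 kN, M_B = -667/120 kN·m

R_A = 331/80 kN, M_A = 653/120 kN·m, R_B = 149/80 kN, M_B = -667/120 kN·m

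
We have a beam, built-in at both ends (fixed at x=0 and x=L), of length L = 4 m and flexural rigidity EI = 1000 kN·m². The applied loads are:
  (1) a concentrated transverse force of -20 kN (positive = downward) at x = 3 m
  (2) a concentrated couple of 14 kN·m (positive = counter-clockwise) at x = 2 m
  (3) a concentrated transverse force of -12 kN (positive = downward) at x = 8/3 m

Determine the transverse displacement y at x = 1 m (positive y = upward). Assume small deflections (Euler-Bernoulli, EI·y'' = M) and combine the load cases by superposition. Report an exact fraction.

Load 1 — point force P=-20 kN at a=3 m (b=L-a=1):
  y_1 = -Pb²x²(3aL-(3a+b)x)/(6L³EI)  [x≤a] = -(-20)·1²·1²·(3·3·4-(3·3+1)·1)/(6·4³·1000) = 13/9600 m
Load 2 — applied couple M₀=14 kN·m at a=2 m (b=L-a=2):
  y_2 = (R_Ax³/6 - M_Ax²/2)/EI  [x≤a] with R_A=21/4, M_A=7/2 = ((21/4)·1³/6 - (7/2)·1²/2)/1000 = -7/8000 m
Load 3 — point force P=-12 kN at a=8/3 m (b=L-a=4/3):
  y_3 = -Pb²x²(3aL-(3a+b)x)/(6L³EI)  [x≤a] = -(-12)·(4/3)²·1²·(3·(8/3)·4-(3·(8/3)+(4/3))·1)/(6·4³·1000) = 17/13500 m
Superposition: y = Σ y_i = 751/432000 m ≈ 0.001738 m

y(1) = 751/432000 m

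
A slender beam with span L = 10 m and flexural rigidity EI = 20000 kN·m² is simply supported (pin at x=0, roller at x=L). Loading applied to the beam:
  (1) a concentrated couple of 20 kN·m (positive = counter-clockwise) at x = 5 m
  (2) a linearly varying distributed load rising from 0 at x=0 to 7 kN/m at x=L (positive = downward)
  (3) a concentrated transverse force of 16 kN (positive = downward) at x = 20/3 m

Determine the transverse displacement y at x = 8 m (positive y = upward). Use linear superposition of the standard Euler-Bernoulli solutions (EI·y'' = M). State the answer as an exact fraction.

Load 1 — applied couple M₀=20 kN·m at a=5 m (b=L-a=5):
  y_1 = (M₀x³/(6L)-M₀(x-a)²/2+C₁x)/EI  [x>a] with C₁=M₀(3b²-L²)/(6L)=-25/3 = (20·8³/(6·10)-20·(8-5)²/2+(-25/3)·8)/20000 = 7/10000 m
Load 2 — triangular load w₀=7 kN/m (0→w₀ over full span):
  y_2 = -w₀x(7L⁴-10L²x²+3x⁴)/(360LEI) = -7·8·(7·10⁴-10·10²·8²+3·8⁴)/(360·10·20000) = -889/62500 m
Load 3 — point force P=16 kN at a=20/3 m (b=L-a=10/3):
  y_3 = -Pa(L-x)(2Lx-a²-x²)/(6LEI)  [x>a] = -16·(20/3)·(10-8)·(2·10·8-(20/3)²-8²)/(6·10·20000) = -464/50625 m
Superposition: y = Σ y_i = -459461/20250000 m ≈ -0.022689 m

y(8) = -459461/20250000 m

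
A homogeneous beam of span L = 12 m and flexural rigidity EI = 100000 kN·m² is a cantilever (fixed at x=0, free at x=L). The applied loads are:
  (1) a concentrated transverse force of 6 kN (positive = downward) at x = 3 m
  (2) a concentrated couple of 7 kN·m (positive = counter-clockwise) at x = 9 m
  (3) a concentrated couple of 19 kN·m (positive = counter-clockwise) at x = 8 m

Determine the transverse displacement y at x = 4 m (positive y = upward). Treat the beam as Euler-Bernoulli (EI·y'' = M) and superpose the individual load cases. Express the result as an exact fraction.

y(4) = 127/100000 m

Load 1 — point force P=6 kN at a=3 m (b=L-a=9):
  y_1 = -Pa²(3x-a)/(6EI)  [x>a] = -6·3²·(3·4-3)/(6·100000) = -81/100000 m
Load 2 — applied couple M₀=7 kN·m at a=9 m (b=L-a=3):
  y_2 = M₀x²/(2EI)  [x≤a] = 7·4²/(2·100000) = 7/12500 m
Load 3 — applied couple M₀=19 kN·m at a=8 m (b=L-a=4):
  y_3 = M₀x²/(2EI)  [x≤a] = 19·4²/(2·100000) = 19/12500 m
Superposition: y = Σ y_i = 127/100000 m ≈ 0.001270 m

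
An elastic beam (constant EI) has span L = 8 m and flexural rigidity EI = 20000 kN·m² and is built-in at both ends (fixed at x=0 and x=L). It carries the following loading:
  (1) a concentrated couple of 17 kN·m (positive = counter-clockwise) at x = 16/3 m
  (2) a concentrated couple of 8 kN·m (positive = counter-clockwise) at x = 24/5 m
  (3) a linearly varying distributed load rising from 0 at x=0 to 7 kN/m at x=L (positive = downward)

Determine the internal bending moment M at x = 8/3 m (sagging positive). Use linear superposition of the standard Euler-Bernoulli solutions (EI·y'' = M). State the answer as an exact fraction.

Load 1 — applied couple M₀=17 kN·m at a=16/3 m (b=L-a=8/3):
  M_1 = R_Ax - M_A  [x≤a] with R_A=17/6, M_A=17/3 = (17/6)·(8/3) - (17/3) = 17/9 kN·m
Load 2 — applied couple M₀=8 kN·m at a=24/5 m (b=L-a=16/5):
  M_2 = R_Ax - M_A  [x≤a] with R_A=36/25, M_A=64/25 = (36/25)·(8/3) - (64/25) = 32/25 kN·m
Load 3 — triangular load w₀=7 kN/m (0→w₀ over full span):
  M_3 = 3w₀Lx/20 - w₀L²/30 - w₀x³/(6L) = 3·7·8·(8/3)/20 - 7·8²/30 - 7·(8/3)³/(6·8) = 1904/405 kN·m
Superposition: M = Σ M_i = 15937/2025 kN·m ≈ 7.870123 kN·m

M(8/3) = 15937/2025 kN·m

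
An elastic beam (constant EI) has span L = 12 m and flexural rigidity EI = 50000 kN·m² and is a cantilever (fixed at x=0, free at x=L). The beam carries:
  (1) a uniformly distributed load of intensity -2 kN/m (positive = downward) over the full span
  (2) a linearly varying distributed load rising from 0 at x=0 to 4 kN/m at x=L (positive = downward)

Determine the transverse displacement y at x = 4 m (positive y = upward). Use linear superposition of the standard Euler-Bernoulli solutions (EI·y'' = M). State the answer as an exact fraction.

Load 1 — uniform load w=-2 kN/m over full span:
  y_1 = -wx²(x²-4Lx+6L²)/(24EI) = -(-2)·4²·(4²-4·12·4+6·12²)/(24·50000) = 172/9375 m
Load 2 — triangular load w₀=4 kN/m (0→w₀ over full span):
  y_2 = (w₀Lx³/12-w₀L²x²/6-w₀x⁵/(120L))/EI = (4·12·4³/12-4·12²·4²/6-4·4⁵/(120·12))/50000 = -3608/140625 m
Superposition: y = Σ y_i = -1028/140625 m ≈ -0.007310 m

y(4) = -1028/140625 m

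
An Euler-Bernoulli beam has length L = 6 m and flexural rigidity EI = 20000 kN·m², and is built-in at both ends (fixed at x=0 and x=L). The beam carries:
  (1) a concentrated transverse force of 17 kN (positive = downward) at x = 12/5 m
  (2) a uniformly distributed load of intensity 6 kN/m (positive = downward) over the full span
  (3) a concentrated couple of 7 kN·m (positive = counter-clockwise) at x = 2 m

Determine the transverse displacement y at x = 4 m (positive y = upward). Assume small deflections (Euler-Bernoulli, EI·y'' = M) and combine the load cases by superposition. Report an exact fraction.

Load 1 — point force P=17 kN at a=12/5 m (b=L-a=18/5):
  y_1 = -Pa²(L-x)²(3bL-(3b+a)(L-x))/(6L³EI)  [x>a] = -17·(12/5)²·(6-4)²·(3·(18/5)·6-(3·(18/5)+(12/5))·(6-4))/(6·6³·20000) = -136/234375 m
Load 2 — uniform load w=6 kN/m over full span:
  y_2 = -wx²(L-x)²/(24EI) = -6·4²·(6-4)²/(24·20000) = -1/1250 m
Load 3 — applied couple M₀=7 kN·m at a=2 m (b=L-a=4):
  y_3 = (R_Ax³/6 - M_Ax²/2 - M₀(x-a)²/2)/EI  [x>a] with R_A=14/9, M_A=0 = ((14/9)·4³/6 - 0·4²/2 - 7·(4-2)²/2)/20000 = 7/54000 m
Superposition: y = Σ y_i = -42209/33750000 m ≈ -0.001251 m

y(4) = -42209/33750000 m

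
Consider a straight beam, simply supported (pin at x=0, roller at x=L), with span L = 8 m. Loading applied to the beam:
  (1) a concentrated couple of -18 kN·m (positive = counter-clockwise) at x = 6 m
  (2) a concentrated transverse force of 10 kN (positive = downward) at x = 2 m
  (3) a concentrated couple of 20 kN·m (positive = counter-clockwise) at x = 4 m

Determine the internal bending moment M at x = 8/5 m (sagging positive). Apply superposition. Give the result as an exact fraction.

M(8/5) = 62/5 kN·m

Load 1 — applied couple M₀=-18 kN·m at a=6 m (b=L-a=2):
  M_1 = M₀x/L  [x≤a] = (-18)·(8/5)/8 = -18/5 kN·m
Load 2 — point force P=10 kN at a=2 m (b=L-a=6):
  M_2 = Pbx/L  [x≤a] = 10·6·(8/5)/8 = 12 kN·m
Load 3 — applied couple M₀=20 kN·m at a=4 m (b=L-a=4):
  M_3 = M₀x/L  [x≤a] = 20·(8/5)/8 = 4 kN·m
Superposition: M = Σ M_i = 62/5 kN·m ≈ 12.400000 kN·m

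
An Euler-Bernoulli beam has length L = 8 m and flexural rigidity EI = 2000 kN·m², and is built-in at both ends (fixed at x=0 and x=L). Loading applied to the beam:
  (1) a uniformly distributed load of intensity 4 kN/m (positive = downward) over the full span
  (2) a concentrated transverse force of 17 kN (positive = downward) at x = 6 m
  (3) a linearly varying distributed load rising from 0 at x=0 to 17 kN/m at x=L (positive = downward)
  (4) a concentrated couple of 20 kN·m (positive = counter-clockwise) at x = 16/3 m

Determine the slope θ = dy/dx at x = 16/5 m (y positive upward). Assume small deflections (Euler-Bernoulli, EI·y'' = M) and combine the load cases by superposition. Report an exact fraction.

Load 1 — uniform load w=4 kN/m over full span:
  θ_1 = -wx(L-x)(L-2x)/(12EI) = -4·(16/5)·(8-(16/5))·(8-2·(16/5))/(12·2000) = -64/15625 rad
Load 2 — point force P=17 kN at a=6 m (b=L-a=2):
  θ_2 = -Pb²x(2aL-(3a+b)x)/(2L³EI)  [x≤a] = -17·2²·(16/5)·(2·6·8-(3·6+2)·(16/5))/(2·8³·2000) = -17/5000 rad
Load 3 — triangular load w₀=17 kN/m (0→w₀ over full span):
  θ_3 = -w₀(2x(L-x)(L-2x)(x+2L)+x²(L-x)²)/(120LEI) = -17·(2·(16/5)·(8-(16/5))·(8-2·(16/5))·((16/5)+2·8)+(16/5)²·(8-(16/5))²)/(120·8·2000) = -816/78125 rad
Load 4 — applied couple M₀=20 kN·m at a=16/3 m (b=L-a=8/3):
  θ_4 = (R_Ax²/2 - M_Ax)/EI  [x≤a] with R_A=10/3, M_A=20/3 = ((10/3)·(16/5)²/2 - (20/3)·(16/5))/2000 = -4/1875 rad
Superposition: θ = Σ θ_i = -37639/1875000 rad ≈ -0.020074 rad

θ(16/5) = -37639/1875000 rad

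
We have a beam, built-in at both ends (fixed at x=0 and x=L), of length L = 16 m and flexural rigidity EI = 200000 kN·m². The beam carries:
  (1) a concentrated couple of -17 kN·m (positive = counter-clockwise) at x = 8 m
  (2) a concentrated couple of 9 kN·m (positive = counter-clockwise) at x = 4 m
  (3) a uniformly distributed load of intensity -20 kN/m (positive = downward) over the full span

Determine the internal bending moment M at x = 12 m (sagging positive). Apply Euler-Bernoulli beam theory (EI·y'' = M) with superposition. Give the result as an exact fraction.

M(12) = -4889/96 kN·m

Load 1 — applied couple M₀=-17 kN·m at a=8 m (b=L-a=8):
  M_1 = R_Ax - M_A - M₀  [x>a] with R_A=-51/32, M_A=-17/4 = (-51/32)·12 - (-17/4) - (-17) = 17/8 kN·m
Load 2 — applied couple M₀=9 kN·m at a=4 m (b=L-a=12):
  M_2 = R_Ax - M_A - M₀  [x>a] with R_A=81/128, M_A=-27/16 = (81/128)·12 - (-27/16) - 9 = 9/32 kN·m
Load 3 — uniform load w=-20 kN/m over full span:
  M_3 = wLx/2 - wL²/12 - wx²/2 = (-20)·16·12/2 - (-20)·16²/12 - (-20)·12²/2 = -160/3 kN·m
Superposition: M = Σ M_i = -4889/96 kN·m ≈ -50.927083 kN·m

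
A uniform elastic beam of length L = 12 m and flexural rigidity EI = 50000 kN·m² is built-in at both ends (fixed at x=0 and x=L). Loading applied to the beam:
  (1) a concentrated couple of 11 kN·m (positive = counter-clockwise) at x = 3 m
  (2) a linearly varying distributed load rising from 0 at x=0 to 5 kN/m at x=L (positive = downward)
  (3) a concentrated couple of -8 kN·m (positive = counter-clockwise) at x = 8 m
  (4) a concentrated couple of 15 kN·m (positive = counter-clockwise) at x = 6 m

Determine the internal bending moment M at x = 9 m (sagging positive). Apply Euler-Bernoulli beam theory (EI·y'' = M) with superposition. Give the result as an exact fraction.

M(9) = 721/96 kN·m

Load 1 — applied couple M₀=11 kN·m at a=3 m (b=L-a=9):
  M_1 = R_Ax - M_A - M₀  [x>a] with R_A=33/32, M_A=-33/16 = (33/32)·9 - (-33/16) - 11 = 11/32 kN·m
Load 2 — triangular load w₀=5 kN/m (0→w₀ over full span):
  M_2 = 3w₀Lx/20 - w₀L²/30 - w₀x³/(6L) = 3·5·12·9/20 - 5·12²/30 - 5·9³/(6·12) = 51/8 kN·m
Load 3 — applied couple M₀=-8 kN·m at a=8 m (b=L-a=4):
  M_3 = R_Ax - M_A - M₀  [x>a] with R_A=-8/9, M_A=-8/3 = (-8/9)·9 - (-8/3) - (-8) = 8/3 kN·m
Load 4 — applied couple M₀=15 kN·m at a=6 m (b=L-a=6):
  M_4 = R_Ax - M_A - M₀  [x>a] with R_A=15/8, M_A=15/4 = (15/8)·9 - (15/4) - 15 = -15/8 kN·m
Superposition: M = Σ M_i = 721/96 kN·m ≈ 7.510417 kN·m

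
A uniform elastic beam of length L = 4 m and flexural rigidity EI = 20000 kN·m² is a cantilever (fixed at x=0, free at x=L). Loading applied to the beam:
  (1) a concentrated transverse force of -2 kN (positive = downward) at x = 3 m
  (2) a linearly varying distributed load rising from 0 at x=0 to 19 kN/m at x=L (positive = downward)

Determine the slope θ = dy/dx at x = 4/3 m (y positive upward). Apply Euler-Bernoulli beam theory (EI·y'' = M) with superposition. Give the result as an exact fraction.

Load 1 — point force P=-2 kN at a=3 m (b=L-a=1):
  θ_1 = -Px(2a-x)/(2EI)  [x≤a] = -(-2)·(4/3)·(2·3-(4/3))/(2·20000) = 7/22500 rad
Load 2 — triangular load w₀=19 kN/m (0→w₀ over full span):
  θ_2 = (w₀Lx²/4-w₀L²x/3-w₀x⁴/(24L))/EI = (19·4·(4/3)²/4-19·4²·(4/3)/3-19·(4/3)⁴/(24·4))/20000 = -3097/607500 rad
Superposition: θ = Σ θ_i = -727/151875 rad ≈ -0.004787 rad

θ(4/3) = -727/151875 rad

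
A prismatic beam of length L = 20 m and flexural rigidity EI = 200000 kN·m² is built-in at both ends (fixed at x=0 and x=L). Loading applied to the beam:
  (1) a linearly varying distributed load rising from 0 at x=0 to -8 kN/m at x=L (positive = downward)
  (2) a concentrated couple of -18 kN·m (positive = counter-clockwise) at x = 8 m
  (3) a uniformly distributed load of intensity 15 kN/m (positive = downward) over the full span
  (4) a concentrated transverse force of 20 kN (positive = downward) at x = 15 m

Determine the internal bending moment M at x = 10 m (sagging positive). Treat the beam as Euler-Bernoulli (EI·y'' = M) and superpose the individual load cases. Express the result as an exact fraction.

M(10) = 6091/30 kN·m

Load 1 — triangular load w₀=-8 kN/m (0→w₀ over full span):
  M_1 = 3w₀Lx/20 - w₀L²/30 - w₀x³/(6L) = 3·(-8)·20·10/20 - (-8)·20²/30 - (-8)·10³/(6·20) = -200/3 kN·m
Load 2 — applied couple M₀=-18 kN·m at a=8 m (b=L-a=12):
  M_2 = R_Ax - M_A - M₀  [x>a] with R_A=-162/125, M_A=-54/25 = (-162/125)·10 - (-54/25) - (-18) = 36/5 kN·m
Load 3 — uniform load w=15 kN/m over full span:
  M_3 = wLx/2 - wL²/12 - wx²/2 = 15·20·10/2 - 15·20²/12 - 15·10²/2 = 250 kN·m
Load 4 — point force P=20 kN at a=15 m (b=L-a=5):
  M_4 = Pb²(3a+b)x/L³ - Pab²/L²  [x≤a] = 20·5²·(3·15+5)·10/20³ - 20·15·5²/20² = 25/2 kN·m
Superposition: M = Σ M_i = 6091/30 kN·m ≈ 203.033333 kN·m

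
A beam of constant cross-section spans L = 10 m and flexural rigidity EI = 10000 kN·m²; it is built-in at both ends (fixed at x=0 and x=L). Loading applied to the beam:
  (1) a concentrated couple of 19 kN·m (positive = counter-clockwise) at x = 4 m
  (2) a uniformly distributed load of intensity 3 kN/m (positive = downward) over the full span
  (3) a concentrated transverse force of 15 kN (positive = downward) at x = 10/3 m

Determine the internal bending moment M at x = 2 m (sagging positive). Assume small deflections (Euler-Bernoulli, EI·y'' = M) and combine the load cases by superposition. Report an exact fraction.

M(2) = 274/125 kN·m

Load 1 — applied couple M₀=19 kN·m at a=4 m (b=L-a=6):
  M_1 = R_Ax - M_A  [x≤a] with R_A=342/125, M_A=57/25 = (342/125)·2 - (57/25) = 399/125 kN·m
Load 2 — uniform load w=3 kN/m over full span:
  M_2 = wLx/2 - wL²/12 - wx²/2 = 3·10·2/2 - 3·10²/12 - 3·2²/2 = -1 kN·m
Load 3 — point force P=15 kN at a=10/3 m (b=L-a=20/3):
  M_3 = Pb²(3a+b)x/L³ - Pab²/L²  [x≤a] = 15·(20/3)²·(3·(10/3)+(20/3))·2/10³ - 15·(10/3)·(20/3)²/10² = 0 kN·m
Superposition: M = Σ M_i = 274/125 kN·m ≈ 2.192000 kN·m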